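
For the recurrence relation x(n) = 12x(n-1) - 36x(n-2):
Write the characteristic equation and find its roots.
Substitute x(n) = rⁿ and divide through by rⁿ⁻²: r² - 12r + 36 = 0
Factor: (r - 6)² = 0, so r = 6 (double root).
General solution: x(n) = (A + Bn)·6ⁿ

Characteristic: r² - 12r + 36 = 0, Roots: r = 6 (double root)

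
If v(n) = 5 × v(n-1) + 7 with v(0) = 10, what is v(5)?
Computing step by step:
v(0) = 10
v(1) = 5 × 10 + 7 = 57
v(2) = 5 × 57 + 7 = 292
v(3) = 5 × 292 + 7 = 1467
v(4) = 5 × 1467 + 7 = 7342
v(5) = 5 × 7342 + 7 = 36717

36717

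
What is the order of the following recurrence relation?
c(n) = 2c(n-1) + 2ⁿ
The order is the largest lag k for which c(n-k) appears. Here the deepest term is c(n-1) (the 2ⁿ term is non-homogeneous and does not affect the order), so the order is 1.

Order 1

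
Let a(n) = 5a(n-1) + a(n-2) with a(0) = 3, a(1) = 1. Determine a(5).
Computing the sequence terms:
3, 1, 8, 41, 213, 1106

1106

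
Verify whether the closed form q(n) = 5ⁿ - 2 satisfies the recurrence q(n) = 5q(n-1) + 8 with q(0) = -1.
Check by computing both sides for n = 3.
From the recurrence with q(0) = -1:
  q(0) = -1, q(1) = 3, q(2) = 23, q(3) = 123
  so the recurrence gives q(3) = 123.
From the proposed closed form q(n) = 5ⁿ - 2:
  q(3) = 123.
Both sides give 123 at n = 3, and the initial condition(s) match, so the closed form is consistent.

Yes, the closed form is correct.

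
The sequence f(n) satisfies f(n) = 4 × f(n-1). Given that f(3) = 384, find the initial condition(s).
In general f(n) = 4ⁿ · f(0). At n = 3: f(0) = f(3) / 4^3 = 384 / 64 = 6.

f(0) = 6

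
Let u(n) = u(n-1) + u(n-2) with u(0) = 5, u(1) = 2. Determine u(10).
Computing the sequence terms:
5, 2, 7, 9, 16, 25, 41, 66, 107, 173, 280

280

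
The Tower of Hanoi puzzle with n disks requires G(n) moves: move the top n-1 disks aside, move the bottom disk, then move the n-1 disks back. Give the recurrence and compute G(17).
Moving n disks = move the top n-1 disks aside (G(n-1) moves) + move the largest disk (1 move) + move the n-1 disks back on top (G(n-1) moves), so G(n) = 2G(n-1) + 1, with G(1) = 1 (a single disk takes one move).
First terms: 1, 3, 7, 15, 31, 63, … — each is one less than a power of 2. Indeed G(n) + 1 = 2(G(n-1) + 1) with G(1) + 1 = 2, so G(n) + 1 = 2ⁿ and G(n) = 2ⁿ - 1.
Hence G(17) = 2^17 - 1 = 131072 - 1 = 131071.

G(n) = 2G(n-1) + 1, G(1) = 1; G(17) = 131071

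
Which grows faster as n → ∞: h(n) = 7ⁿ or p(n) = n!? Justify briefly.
Comparing growth rates:
Growth-rate hierarchy: log n ≺ any polynomial ≺ any exponential cⁿ (c>1) ≺ n! ≺ nⁿ.
factorial dominates exponential base 7 asymptotically.

p(n) grows faster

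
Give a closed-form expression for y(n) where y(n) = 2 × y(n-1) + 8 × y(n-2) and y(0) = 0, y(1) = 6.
Recurrence: y(n) = 2 × y(n-1) + 8 × y(n-2), initial: y(0) = 0, y(1) = 6.
Characteristic equation: r² - 2r - 8 = 0, which factors as (r - 4)(r + 2) = 0, so r = 4, -2. General solution y(n) = A·4ⁿ + B·(-2)ⁿ. From y(0) = 0: A + B = 0. From y(1) = 6: 4A - 2B = 6. Solving gives A = 1, B = -1.

y(n) = 4ⁿ - (-2)ⁿ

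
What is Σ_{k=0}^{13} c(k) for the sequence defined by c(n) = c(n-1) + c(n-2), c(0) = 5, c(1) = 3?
Computing the sequence terms: 5, 3, 8, 11, 19, 30, 49, 79, 128, 207, 335, 542, 877, 1419
Adding these values together:

3712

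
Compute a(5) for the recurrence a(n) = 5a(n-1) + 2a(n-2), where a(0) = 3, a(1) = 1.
Computing the sequence terms:
3, 1, 11, 57, 307, 1649

1649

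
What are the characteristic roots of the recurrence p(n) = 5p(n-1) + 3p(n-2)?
Substitute p(n) = rⁿ and divide through by rⁿ⁻²: r² - 5r - 3 = 0
Discriminant: 5² + 4·3 = 37, not a perfect square, so by the quadratic formula r = (5 ± √37)/2.
General solution: p(n) = A·r₁ⁿ + B·r₂ⁿ where r₁,r₂ = (5 ± √37)/2

Characteristic: r² - 5r - 3 = 0, Roots: r = (5 ± √37)/2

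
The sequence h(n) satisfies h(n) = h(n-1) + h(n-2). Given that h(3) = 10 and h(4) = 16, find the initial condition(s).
Work backwards using h(k) = h(k+2) - h(k+1):
h(2) = h(4) - h(3) = 16 - 10 = 6
h(1) = h(3) - h(2) = 10 - 6 = 4
h(0) = h(2) - h(1) = 6 - 4 = 2

h(0) = 2, h(1) = 4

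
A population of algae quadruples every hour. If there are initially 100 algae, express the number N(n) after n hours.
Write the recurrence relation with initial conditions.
Each hour multiplies the count by 4, so the count after n hours depends only on the count after n-1 hours: N(n) = 4 × N(n-1). The starting count gives N(0) = 100.
Unrolling n times gives the closed form N(n) = 100 × 4ⁿ.

N(n) = 4 × N(n-1), N(0) = 100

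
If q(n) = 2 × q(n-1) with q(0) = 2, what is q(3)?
Computing step by step:
q(0) = 2
q(1) = 2 × 2 = 4
q(2) = 2 × 4 = 8
q(3) = 2 × 8 = 16

16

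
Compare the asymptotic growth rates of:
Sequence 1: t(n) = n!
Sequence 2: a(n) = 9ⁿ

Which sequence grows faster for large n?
Comparing growth rates:
Growth-rate hierarchy: log n ≺ any polynomial ≺ any exponential cⁿ (c>1) ≺ n! ≺ nⁿ.
factorial dominates exponential base 9 asymptotically.

t(n) grows faster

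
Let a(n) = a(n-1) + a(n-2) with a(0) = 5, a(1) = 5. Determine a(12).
Computing the sequence terms:
5, 5, 10, 15, 25, 40, 65, 105, 170, 275, 445, 720, 1165

1165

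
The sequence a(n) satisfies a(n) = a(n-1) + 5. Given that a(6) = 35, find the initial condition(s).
a(6) = a(0) + 6·5, so a(0) = 35 - 30 = 5.

a(0) = 5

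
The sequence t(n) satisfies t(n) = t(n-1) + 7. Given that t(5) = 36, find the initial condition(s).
t(5) = t(0) + 5·7, so t(0) = 36 - 35 = 1.

t(0) = 1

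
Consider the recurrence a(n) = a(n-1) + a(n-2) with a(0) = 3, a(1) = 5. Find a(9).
Computing the sequence terms:
3, 5, 8, 13, 21, 34, 55, 89, 144, 233

233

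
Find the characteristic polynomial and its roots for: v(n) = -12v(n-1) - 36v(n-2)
Substitute v(n) = rⁿ and divide through by rⁿ⁻²: r² + 12r + 36 = 0
Factor: (r + 6)² = 0, so r = -6 (double root).
General solution: v(n) = (A + Bn)·(-6)ⁿ

Characteristic: r² + 12r + 36 = 0, Roots: r = -6 (double root)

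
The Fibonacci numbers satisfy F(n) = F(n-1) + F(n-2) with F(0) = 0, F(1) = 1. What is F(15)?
Computing the sequence terms:
0, 1, 1, 2, 3, 5, 8, 13, 21, 34, 55, 89, 144, 233, 377, 610

610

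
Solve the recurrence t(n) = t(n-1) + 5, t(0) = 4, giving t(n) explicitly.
Recurrence: t(n) = t(n-1) + 5, initial: t(0) = 4.
Each step adds 5, so t(n) = t(0) + 5n = 5n + 4.

t(n) = 5n + 4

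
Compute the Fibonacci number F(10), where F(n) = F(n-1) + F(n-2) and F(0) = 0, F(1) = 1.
Computing the sequence terms:
0, 1, 1, 2, 3, 5, 8, 13, 21, 34, 55

55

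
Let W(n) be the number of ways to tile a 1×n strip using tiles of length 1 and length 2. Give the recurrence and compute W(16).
Condition on the last tile: it has length 1 (leaving a 1×(n-1) strip) or length 2 (leaving a 1×(n-2) strip), so W(n) = W(n-1) + W(n-2) (order-2 linear recurrence).
For 0 ≤ i < 2 only unit tiles fit, so W(i) = 1.
Iterating the recurrence: W(2) = 2, W(3) = 3, W(4) = 5, W(5) = 8, W(6) = 13, W(7) = 21, W(8) = 34, W(9) = 55, W(10) = 89, W(11) = 144, W(12) = 233, W(13) = 377, W(14) = 610, W(15) = 987, W(16) = 1597.

W(n) = W(n-1) + W(n-2), with W(i) = 1 for 0 ≤ i < 2; W(16) = 1597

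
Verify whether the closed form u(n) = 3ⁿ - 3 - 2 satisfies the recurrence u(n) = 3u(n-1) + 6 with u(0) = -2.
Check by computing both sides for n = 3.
From the recurrence with u(0) = -2:
  u(0) = -2, u(1) = 0, u(2) = 6, u(3) = 24
  so the recurrence gives u(3) = 24.
From the proposed closed form u(n) = 3ⁿ - 3 - 2:
  u(3) = 22.
The recurrence gives 24 but the closed form gives 22, so the closed form does not satisfy the recurrence.

No, the closed form is incorrect.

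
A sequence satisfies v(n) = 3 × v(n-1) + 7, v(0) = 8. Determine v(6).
Computing step by step:
v(0) = 8
v(1) = 3 × 8 + 7 = 31
v(2) = 3 × 31 + 7 = 100
v(3) = 3 × 100 + 7 = 307
v(4) = 3 × 307 + 7 = 928
v(5) = 3 × 928 + 7 = 2791
v(6) = 3 × 2791 + 7 = 8380

8380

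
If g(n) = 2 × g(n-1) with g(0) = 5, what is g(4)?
Computing step by step:
g(0) = 5
g(1) = 2 × 5 = 10
g(2) = 2 × 10 = 20
g(3) = 2 × 20 = 40
g(4) = 2 × 40 = 80

80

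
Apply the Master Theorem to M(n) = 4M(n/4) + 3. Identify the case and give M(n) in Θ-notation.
Master Theorem template: M(n) = a·M(n/b) + f(n).
Here: a=4, b=4, f(n)=3
Compute log_b(a) = log_4(4) = 1.
f(n) = 3 = O(n^(1-ε)) with ε = 1. Case 1: M(n) = Θ(n^log_b(a)) = Θ(n).

Case 1: M(n) = Θ(n)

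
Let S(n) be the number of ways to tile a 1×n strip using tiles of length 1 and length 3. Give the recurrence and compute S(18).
Condition on the last tile: it has length 1 (leaving a 1×(n-1) strip) or length 3 (leaving a 1×(n-3) strip), so S(n) = S(n-1) + S(n-3) (order-3 linear recurrence).
For 0 ≤ i < 3 only unit tiles fit, so S(i) = 1.
Iterating the recurrence: S(3) = 2, S(4) = 3, S(5) = 4, S(6) = 6, S(7) = 9, S(8) = 13, S(9) = 19, S(10) = 28, S(11) = 41, S(12) = 60, S(13) = 88, S(14) = 129, S(15) = 189, S(16) = 277, S(17) = 406, S(18) = 595.

S(n) = S(n-1) + S(n-3), with S(i) = 1 for 0 ≤ i < 3; S(18) = 595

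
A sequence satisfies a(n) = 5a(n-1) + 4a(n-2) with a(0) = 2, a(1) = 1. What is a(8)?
Computing the sequence terms:
2, 1, 13, 69, 397, 2261, 12893, 73509, 419117

419117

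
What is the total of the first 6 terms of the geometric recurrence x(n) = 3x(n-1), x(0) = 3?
Computing the sequence terms: 3, 9, 27, 81, 243, 729
Adding these values together:

1092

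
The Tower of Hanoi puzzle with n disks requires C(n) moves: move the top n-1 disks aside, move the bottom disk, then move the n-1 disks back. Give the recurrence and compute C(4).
Moving n disks = move the top n-1 disks aside (C(n-1) moves) + move the largest disk (1 move) + move the n-1 disks back on top (C(n-1) moves), so C(n) = 2C(n-1) + 1, with C(1) = 1 (a single disk takes one move).
First terms: 1, 3, 7, 15, … — each is one less than a power of 2. Indeed C(n) + 1 = 2(C(n-1) + 1) with C(1) + 1 = 2, so C(n) + 1 = 2ⁿ and C(n) = 2ⁿ - 1.
Hence C(4) = 2^4 - 1 = 16 - 1 = 15.

C(n) = 2C(n-1) + 1, C(1) = 1; C(4) = 15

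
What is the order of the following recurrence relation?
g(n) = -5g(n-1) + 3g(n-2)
The order is the largest lag k for which g(n-k) appears. Here the deepest term is g(n-2), so the order is 2.

Order 2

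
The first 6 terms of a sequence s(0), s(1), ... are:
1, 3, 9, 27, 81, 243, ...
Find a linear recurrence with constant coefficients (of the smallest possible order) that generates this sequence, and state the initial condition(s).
Look for the lowest-order linear relation among consecutive terms.
Observation: each term is 3× the previous.
Check at n=2: 3·3 = 9. ✓

s(n) = 3 × s(n-1), s(0) = 1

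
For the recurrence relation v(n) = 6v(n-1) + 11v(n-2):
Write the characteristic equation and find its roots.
Substitute v(n) = rⁿ and divide through by rⁿ⁻²: r² - 6r - 11 = 0
Discriminant: 6² + 4·11 = 80, not a perfect square, so by the quadratic formula r = (6 ± √80)/2.
General solution: v(n) = A·r₁ⁿ + B·r₂ⁿ where r₁,r₂ = (6 ± √80)/2

Characteristic: r² - 6r - 11 = 0, Roots: r = (6 ± √80)/2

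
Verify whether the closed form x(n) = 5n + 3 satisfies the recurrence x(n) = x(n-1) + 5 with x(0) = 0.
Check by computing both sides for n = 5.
From the recurrence with x(0) = 0:
  x(0) = 0, x(1) = 5, x(2) = 10, x(3) = 15, x(4) = 20, x(5) = 25
  so the recurrence gives x(5) = 25.
From the proposed closed form x(n) = 5n + 3:
  x(5) = 28.
The recurrence gives 25 but the closed form gives 28, so the closed form does not satisfy the recurrence.

No, the closed form is incorrect.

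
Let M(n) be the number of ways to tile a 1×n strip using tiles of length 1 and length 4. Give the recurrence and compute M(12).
Condition on the last tile: it has length 1 (leaving a 1×(n-1) strip) or length 4 (leaving a 1×(n-4) strip), so M(n) = M(n-1) + M(n-4) (order-4 linear recurrence).
For 0 ≤ i < 4 only unit tiles fit, so M(i) = 1.
Iterating the recurrence: M(4) = 2, M(5) = 3, M(6) = 4, M(7) = 5, M(8) = 7, M(9) = 10, M(10) = 14, M(11) = 19, M(12) = 26.

M(n) = M(n-1) + M(n-4), with M(i) = 1 for 0 ≤ i < 4; M(12) = 26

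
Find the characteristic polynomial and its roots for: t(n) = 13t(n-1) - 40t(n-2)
Substitute t(n) = rⁿ and divide through by rⁿ⁻²: r² - 13r + 40 = 0
Factor: (r - 5)(r - 8) = 0, so r = 5, 8.
General solution: t(n) = A·5ⁿ + B·8ⁿ

Characteristic: r² - 13r + 40 = 0, Roots: r = 5, 8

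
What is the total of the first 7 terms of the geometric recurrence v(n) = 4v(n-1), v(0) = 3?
Computing the sequence terms: 3, 12, 48, 192, 768, 3072, 12288
Adding these values together:

16383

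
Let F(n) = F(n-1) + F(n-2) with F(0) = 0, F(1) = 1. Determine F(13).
Computing the sequence terms:
0, 1, 1, 2, 3, 5, 8, 13, 21, 34, 55, 89, 144, 233

233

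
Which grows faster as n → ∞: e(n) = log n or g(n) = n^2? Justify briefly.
Comparing growth rates:
Growth-rate hierarchy: log n ≺ any polynomial ≺ any exponential cⁿ (c>1) ≺ n! ≺ nⁿ.
polynomial degree 2 dominates logarithmic asymptotically.

g(n) grows faster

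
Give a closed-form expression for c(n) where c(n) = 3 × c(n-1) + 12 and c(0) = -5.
Recurrence: c(n) = 3 × c(n-1) + 12, initial: c(0) = -5.
Try c(n) = A·3ⁿ + C. Substituting: A·3ⁿ + C = 3(A·3ⁿ⁻¹ + C) + 12 = A·3ⁿ + 3C + 12, so C = 3C + 12, giving C = -6. Then c(0) = A - 6 = -5 gives A = 1.

c(n) = 3ⁿ - 6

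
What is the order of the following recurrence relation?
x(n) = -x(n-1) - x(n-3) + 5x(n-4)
The order is the largest lag k for which x(n-k) appears. Here the deepest term is x(n-4), so the order is 4.

Order 4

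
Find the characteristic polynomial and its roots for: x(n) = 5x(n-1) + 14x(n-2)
Substitute x(n) = rⁿ and divide through by rⁿ⁻²: r² - 5r - 14 = 0
Factor: (r - 7)(r + 2) = 0, so r = 7, -2.
General solution: x(n) = A·7ⁿ + B·(-2)ⁿ

Characteristic: r² - 5r - 14 = 0, Roots: r = 7, -2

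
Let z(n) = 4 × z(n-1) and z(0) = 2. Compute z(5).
Computing step by step:
z(0) = 2
z(1) = 4 × 2 = 8
z(2) = 4 × 8 = 32
z(3) = 4 × 32 = 128
z(4) = 4 × 128 = 512
z(5) = 4 × 512 = 2048

2048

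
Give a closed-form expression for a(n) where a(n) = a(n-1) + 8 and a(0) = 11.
Recurrence: a(n) = a(n-1) + 8, initial: a(0) = 11.
Each step adds 8, so a(n) = a(0) + 8n = 8n + 11.

a(n) = 8n + 11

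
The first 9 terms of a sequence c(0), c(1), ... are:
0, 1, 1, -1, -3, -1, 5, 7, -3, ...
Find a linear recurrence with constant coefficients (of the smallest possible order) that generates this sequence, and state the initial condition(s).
Look for the lowest-order linear relation among consecutive terms.
Observation: c(n) - 1·c(n-1) - (-2)·c(n-2) = 0 holds for the shown terms, and no order-1 relation c(n) = α·c(n-1) + β fits.
Check at n=3: 1·1 + (-2)·1 = -1. ✓

c(n) = c(n-1) - 2c(n-2), c(0) = 0, c(1) = 1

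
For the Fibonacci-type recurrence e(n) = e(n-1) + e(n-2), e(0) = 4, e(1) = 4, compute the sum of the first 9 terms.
Computing the sequence terms: 4, 4, 8, 12, 20, 32, 52, 84, 136
Adding these values together:

352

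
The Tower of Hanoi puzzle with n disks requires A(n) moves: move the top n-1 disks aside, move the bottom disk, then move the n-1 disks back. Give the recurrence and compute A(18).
Moving n disks = move the top n-1 disks aside (A(n-1) moves) + move the largest disk (1 move) + move the n-1 disks back on top (A(n-1) moves), so A(n) = 2A(n-1) + 1, with A(1) = 1 (a single disk takes one move).
First terms: 1, 3, 7, 15, 31, 63, … — each is one less than a power of 2. Indeed A(n) + 1 = 2(A(n-1) + 1) with A(1) + 1 = 2, so A(n) + 1 = 2ⁿ and A(n) = 2ⁿ - 1.
Hence A(18) = 2^18 - 1 = 262144 - 1 = 262143.

A(n) = 2A(n-1) + 1, A(1) = 1; A(18) = 262143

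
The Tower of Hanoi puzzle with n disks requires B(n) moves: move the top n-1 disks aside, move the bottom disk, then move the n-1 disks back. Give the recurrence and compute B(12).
Moving n disks = move the top n-1 disks aside (B(n-1) moves) + move the largest disk (1 move) + move the n-1 disks back on top (B(n-1) moves), so B(n) = 2B(n-1) + 1, with B(1) = 1 (a single disk takes one move).
First terms: 1, 3, 7, 15, 31, 63, … — each is one less than a power of 2. Indeed B(n) + 1 = 2(B(n-1) + 1) with B(1) + 1 = 2, so B(n) + 1 = 2ⁿ and B(n) = 2ⁿ - 1.
Hence B(12) = 2^12 - 1 = 4096 - 1 = 4095.

B(n) = 2B(n-1) + 1, B(1) = 1; B(12) = 4095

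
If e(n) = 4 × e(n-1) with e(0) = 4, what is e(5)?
Computing step by step:
e(0) = 4
e(1) = 4 × 4 = 16
e(2) = 4 × 16 = 64
e(3) = 4 × 64 = 256
e(4) = 4 × 256 = 1024
e(5) = 4 × 1024 = 4096

4096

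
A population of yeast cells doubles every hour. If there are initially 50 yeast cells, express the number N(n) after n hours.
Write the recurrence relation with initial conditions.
Each hour multiplies the count by 2, so the count after n hours depends only on the count after n-1 hours: N(n) = 2 × N(n-1). The starting count gives N(0) = 50.
Unrolling n times gives the closed form N(n) = 50 × 2ⁿ.

N(n) = 2 × N(n-1), N(0) = 50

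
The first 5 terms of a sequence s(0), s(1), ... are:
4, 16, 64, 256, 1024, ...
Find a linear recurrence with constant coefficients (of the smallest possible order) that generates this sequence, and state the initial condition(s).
Look for the lowest-order linear relation among consecutive terms.
Observation: each term is 4× the previous.
Check at n=2: 4·16 = 64. ✓

s(n) = 4 × s(n-1), s(0) = 4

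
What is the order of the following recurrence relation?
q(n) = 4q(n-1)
The order is the largest lag k for which q(n-k) appears. Here the deepest term is q(n-1), so the order is 1.

Order 1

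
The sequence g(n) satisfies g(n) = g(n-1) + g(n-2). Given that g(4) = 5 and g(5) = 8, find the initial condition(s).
Work backwards using g(k) = g(k+2) - g(k+1):
g(3) = g(5) - g(4) = 8 - 5 = 3
g(2) = g(4) - g(3) = 5 - 3 = 2
g(1) = g(3) - g(2) = 3 - 2 = 1
g(0) = g(2) - g(1) = 2 - 1 = 1

g(0) = 1, g(1) = 1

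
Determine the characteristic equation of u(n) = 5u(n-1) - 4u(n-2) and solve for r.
Substitute u(n) = rⁿ and divide through by rⁿ⁻²: r² - 5r + 4 = 0
Factor: (r - 1)(r - 4) = 0, so r = 1, 4.
General solution: u(n) = A·1ⁿ + B·4ⁿ

Characteristic: r² - 5r + 4 = 0, Roots: r = 1, 4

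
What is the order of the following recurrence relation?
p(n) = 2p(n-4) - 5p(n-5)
The order is the largest lag k for which p(n-k) appears. Here the deepest term is p(n-5), so the order is 5.

Order 5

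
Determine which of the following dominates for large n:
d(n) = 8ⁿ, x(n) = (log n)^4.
Comparing growth rates:
Growth-rate hierarchy: log n ≺ any polynomial ≺ any exponential cⁿ (c>1) ≺ n! ≺ nⁿ.
exponential base 8 dominates polylogarithmic (log n)^4 asymptotically.

d(n) grows faster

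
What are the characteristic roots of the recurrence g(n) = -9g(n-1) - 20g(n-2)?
Substitute g(n) = rⁿ and divide through by rⁿ⁻²: r² + 9r + 20 = 0
Factor: (r + 4)(r + 5) = 0, so r = -4, -5.
General solution: g(n) = A·(-4)ⁿ + B·(-5)ⁿ

Characteristic: r² + 9r + 20 = 0, Roots: r = -4, -5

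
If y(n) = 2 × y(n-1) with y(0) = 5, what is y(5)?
Computing step by step:
y(0) = 5
y(1) = 2 × 5 = 10
y(2) = 2 × 10 = 20
y(3) = 2 × 20 = 40
y(4) = 2 × 40 = 80
y(5) = 2 × 80 = 160

160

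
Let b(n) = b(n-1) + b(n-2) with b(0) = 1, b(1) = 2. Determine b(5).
Computing the sequence terms:
1, 2, 3, 5, 8, 13

13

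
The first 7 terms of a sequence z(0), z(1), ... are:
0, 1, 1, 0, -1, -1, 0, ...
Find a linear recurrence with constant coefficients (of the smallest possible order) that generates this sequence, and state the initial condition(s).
Look for the lowest-order linear relation among consecutive terms.
Observation: z(n) - 1·z(n-1) - (-1)·z(n-2) = 0 holds for the shown terms, and no order-1 relation z(n) = α·z(n-1) + β fits.
Check at n=3: 1·1 + (-1)·1 = 0. ✓

z(n) = z(n-1) - z(n-2), z(0) = 0, z(1) = 1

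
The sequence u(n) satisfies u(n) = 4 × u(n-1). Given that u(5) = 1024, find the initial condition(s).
In general u(n) = 4ⁿ · u(0). At n = 5: u(0) = u(5) / 4^5 = 1024 / 1024 = 1.

u(0) = 1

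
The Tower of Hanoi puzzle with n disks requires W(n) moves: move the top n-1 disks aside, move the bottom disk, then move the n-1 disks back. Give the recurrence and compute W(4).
Moving n disks = move the top n-1 disks aside (W(n-1) moves) + move the largest disk (1 move) + move the n-1 disks back on top (W(n-1) moves), so W(n) = 2W(n-1) + 1, with W(1) = 1 (a single disk takes one move).
First terms: 1, 3, 7, 15, … — each is one less than a power of 2. Indeed W(n) + 1 = 2(W(n-1) + 1) with W(1) + 1 = 2, so W(n) + 1 = 2ⁿ and W(n) = 2ⁿ - 1.
Hence W(4) = 2^4 - 1 = 16 - 1 = 15.

W(n) = 2W(n-1) + 1, W(1) = 1; W(4) = 15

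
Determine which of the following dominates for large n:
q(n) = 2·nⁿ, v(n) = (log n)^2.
Comparing growth rates:
Growth-rate hierarchy: log n ≺ any polynomial ≺ any exponential cⁿ (c>1) ≺ n! ≺ nⁿ.
super-exponential nⁿ dominates polylogarithmic (log n)^2 asymptotically.

q(n) grows faster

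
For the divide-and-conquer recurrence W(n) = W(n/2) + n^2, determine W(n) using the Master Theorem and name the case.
Master Theorem template: W(n) = a·W(n/b) + f(n).
Here: a=1, b=2, f(n)=n^2
Compute log_b(a) = log_2(1) = 0.
f(n) = n^2 = Ω(n^(0+ε)) with ε = 2, and the regularity condition holds (a·f(n/b) = (a/b^2)·f(n) with a/b^2 = 2^-2 < 1). Case 3: W(n) = Θ(f(n)) = Θ(n^2).

Case 3: W(n) = Θ(n^2)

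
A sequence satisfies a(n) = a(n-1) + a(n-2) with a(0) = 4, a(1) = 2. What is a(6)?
Computing the sequence terms:
4, 2, 6, 8, 14, 22, 36

36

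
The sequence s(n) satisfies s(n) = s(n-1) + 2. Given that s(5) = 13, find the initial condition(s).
s(5) = s(0) + 5·2, so s(0) = 13 - 10 = 3.

s(0) = 3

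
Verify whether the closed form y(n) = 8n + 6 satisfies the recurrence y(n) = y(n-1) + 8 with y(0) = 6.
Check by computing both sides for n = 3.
From the recurrence with y(0) = 6:
  y(0) = 6, y(1) = 14, y(2) = 22, y(3) = 30
  so the recurrence gives y(3) = 30.
From the proposed closed form y(n) = 8n + 6:
  y(3) = 30.
Both sides give 30 at n = 3, and the initial condition(s) match, so the closed form is consistent.

Yes, the closed form is correct.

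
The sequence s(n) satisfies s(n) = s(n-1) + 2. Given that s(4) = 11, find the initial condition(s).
s(4) = s(0) + 4·2, so s(0) = 11 - 8 = 3.

s(0) = 3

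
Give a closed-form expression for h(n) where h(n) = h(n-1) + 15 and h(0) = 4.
Recurrence: h(n) = h(n-1) + 15, initial: h(0) = 4.
Each step adds 15, so h(n) = h(0) + 15n = 15n + 4.

h(n) = 15n + 4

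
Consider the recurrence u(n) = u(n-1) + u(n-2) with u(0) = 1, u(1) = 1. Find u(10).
Computing the sequence terms:
1, 1, 2, 3, 5, 8, 13, 21, 34, 55, 89

89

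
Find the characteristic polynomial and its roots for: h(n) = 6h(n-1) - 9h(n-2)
Substitute h(n) = rⁿ and divide through by rⁿ⁻²: r² - 6r + 9 = 0
Factor: (r - 3)² = 0, so r = 3 (double root).
General solution: h(n) = (A + Bn)·3ⁿ

Characteristic: r² - 6r + 9 = 0, Roots: r = 3 (double root)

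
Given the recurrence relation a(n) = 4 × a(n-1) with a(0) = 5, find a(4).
Computing step by step:
a(0) = 5
a(1) = 4 × 5 = 20
a(2) = 4 × 20 = 80
a(3) = 4 × 80 = 320
a(4) = 4 × 320 = 1280

1280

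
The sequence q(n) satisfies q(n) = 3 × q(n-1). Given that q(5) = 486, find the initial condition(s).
In general q(n) = 3ⁿ · q(0). At n = 5: q(0) = q(5) / 3^5 = 486 / 243 = 2.

q(0) = 2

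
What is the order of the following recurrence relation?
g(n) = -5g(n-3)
The order is the largest lag k for which g(n-k) appears. Here the deepest term is g(n-3), so the order is 3.

Order 3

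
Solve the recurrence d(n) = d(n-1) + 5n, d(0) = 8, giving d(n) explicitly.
Recurrence: d(n) = d(n-1) + 5n, initial: d(0) = 8.
Telescoping: d(n) = d(0) + 5·Σᵢ₌₁ⁿ i = 8 + 5·n(n+1)/2.

d(n) = 5·n(n+1)/2 + 8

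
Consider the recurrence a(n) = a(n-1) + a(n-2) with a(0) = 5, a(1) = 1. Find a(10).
Computing the sequence terms:
5, 1, 6, 7, 13, 20, 33, 53, 86, 139, 225

225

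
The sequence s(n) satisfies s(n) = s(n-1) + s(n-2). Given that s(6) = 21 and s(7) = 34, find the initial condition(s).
Work backwards using s(k) = s(k+2) - s(k+1):
s(5) = s(7) - s(6) = 34 - 21 = 13
s(4) = s(6) - s(5) = 21 - 13 = 8
s(3) = s(5) - s(4) = 13 - 8 = 5
s(2) = s(4) - s(3) = 8 - 5 = 3
s(1) = s(3) - s(2) = 5 - 3 = 2
s(0) = s(2) - s(1) = 3 - 2 = 1

s(0) = 1, s(1) = 2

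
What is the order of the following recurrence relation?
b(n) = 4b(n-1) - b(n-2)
The order is the largest lag k for which b(n-k) appears. Here the deepest term is b(n-2), so the order is 2.

Order 2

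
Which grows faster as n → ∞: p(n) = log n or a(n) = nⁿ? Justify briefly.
Comparing growth rates:
Growth-rate hierarchy: log n ≺ any polynomial ≺ any exponential cⁿ (c>1) ≺ n! ≺ nⁿ.
super-exponential nⁿ dominates logarithmic asymptotically.

a(n) grows faster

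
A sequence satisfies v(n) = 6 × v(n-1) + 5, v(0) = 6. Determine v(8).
Computing step by step:
v(0) = 6
v(1) = 6 × 6 + 5 = 41
v(2) = 6 × 41 + 5 = 251
v(3) = 6 × 251 + 5 = 1511
v(4) = 6 × 1511 + 5 = 9071
v(5) = 6 × 9071 + 5 = 54431
v(6) = 6 × 54431 + 5 = 326591
v(7) = 6 × 326591 + 5 = 1959551
v(8) = 6 × 1959551 + 5 = 11757311

11757311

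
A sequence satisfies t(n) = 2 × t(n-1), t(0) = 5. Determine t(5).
Computing step by step:
t(0) = 5
t(1) = 2 × 5 = 10
t(2) = 2 × 10 = 20
t(3) = 2 × 20 = 40
t(4) = 2 × 40 = 80
t(5) = 2 × 80 = 160

160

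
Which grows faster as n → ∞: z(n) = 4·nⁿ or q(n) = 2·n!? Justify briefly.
Comparing growth rates:
Growth-rate hierarchy: log n ≺ any polynomial ≺ any exponential cⁿ (c>1) ≺ n! ≺ nⁿ.
super-exponential nⁿ dominates factorial asymptotically.

z(n) grows faster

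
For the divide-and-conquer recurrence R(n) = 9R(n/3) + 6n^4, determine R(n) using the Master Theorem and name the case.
Master Theorem template: R(n) = a·R(n/b) + f(n).
Here: a=9, b=3, f(n)=6n^4
Compute log_b(a) = log_3(9) = 2.
f(n) = 6n^4 = Ω(n^(2+ε)) with ε = 2, and the regularity condition holds (a·f(n/b) = (a/b^4)·f(n) with a/b^4 = 3^-2 < 1). Case 3: R(n) = Θ(f(n)) = Θ(n^4).

Case 3: R(n) = Θ(n^4)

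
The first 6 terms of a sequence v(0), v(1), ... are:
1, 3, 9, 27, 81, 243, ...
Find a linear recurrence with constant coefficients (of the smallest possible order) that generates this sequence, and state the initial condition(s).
Look for the lowest-order linear relation among consecutive terms.
Observation: each term is 3× the previous.
Check at n=2: 3·3 = 9. ✓

v(n) = 3 × v(n-1), v(0) = 1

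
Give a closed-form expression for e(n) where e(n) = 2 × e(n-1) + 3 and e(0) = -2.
Recurrence: e(n) = 2 × e(n-1) + 3, initial: e(0) = -2.
Try e(n) = A·2ⁿ + C. Substituting: A·2ⁿ + C = 2(A·2ⁿ⁻¹ + C) + 3 = A·2ⁿ + 2C + 3, so C = 2C + 3, giving C = -3. Then e(0) = A - 3 = -2 gives A = 1.

e(n) = 2ⁿ - 3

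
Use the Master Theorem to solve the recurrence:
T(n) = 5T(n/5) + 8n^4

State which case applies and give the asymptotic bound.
Master Theorem template: T(n) = a·T(n/b) + f(n).
Here: a=5, b=5, f(n)=8n^4
Compute log_b(a) = log_5(5) = 1.
f(n) = 8n^4 = Ω(n^(1+ε)) with ε = 3, and the regularity condition holds (a·f(n/b) = (a/b^4)·f(n) with a/b^4 = 5^-3 < 1). Case 3: T(n) = Θ(f(n)) = Θ(n^4).

Case 3: T(n) = Θ(n^4)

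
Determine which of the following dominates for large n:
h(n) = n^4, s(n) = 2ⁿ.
Comparing growth rates:
Growth-rate hierarchy: log n ≺ any polynomial ≺ any exponential cⁿ (c>1) ≺ n! ≺ nⁿ.
exponential base 2 dominates polynomial degree 4 asymptotically.

s(n) grows faster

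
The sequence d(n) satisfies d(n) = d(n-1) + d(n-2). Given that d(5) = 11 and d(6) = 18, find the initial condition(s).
Work backwards using d(k) = d(k+2) - d(k+1):
d(4) = d(6) - d(5) = 18 - 11 = 7
d(3) = d(5) - d(4) = 11 - 7 = 4
d(2) = d(4) - d(3) = 7 - 4 = 3
d(1) = d(3) - d(2) = 4 - 3 = 1
d(0) = d(2) - d(1) = 3 - 1 = 2

d(0) = 2, d(1) = 1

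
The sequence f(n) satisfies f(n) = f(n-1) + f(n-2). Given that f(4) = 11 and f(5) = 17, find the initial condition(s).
Work backwards using f(k) = f(k+2) - f(k+1):
f(3) = f(5) - f(4) = 17 - 11 = 6
f(2) = f(4) - f(3) = 11 - 6 = 5
f(1) = f(3) - f(2) = 6 - 5 = 1
f(0) = f(2) - f(1) = 5 - 1 = 4

f(0) = 4, f(1) = 1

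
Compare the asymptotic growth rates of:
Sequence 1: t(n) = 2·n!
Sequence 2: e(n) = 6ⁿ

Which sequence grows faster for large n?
Comparing growth rates:
Growth-rate hierarchy: log n ≺ any polynomial ≺ any exponential cⁿ (c>1) ≺ n! ≺ nⁿ.
factorial dominates exponential base 6 asymptotically.

t(n) grows faster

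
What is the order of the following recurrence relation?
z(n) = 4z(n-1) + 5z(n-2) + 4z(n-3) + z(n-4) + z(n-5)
The order is the largest lag k for which z(n-k) appears. Here the deepest term is z(n-5), so the order is 5.

Order 5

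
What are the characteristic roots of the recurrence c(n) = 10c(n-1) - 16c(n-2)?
Substitute c(n) = rⁿ and divide through by rⁿ⁻²: r² - 10r + 16 = 0
Factor: (r - 8)(r - 2) = 0, so r = 8, 2.
General solution: c(n) = A·8ⁿ + B·2ⁿ

Characteristic: r² - 10r + 16 = 0, Roots: r = 8, 2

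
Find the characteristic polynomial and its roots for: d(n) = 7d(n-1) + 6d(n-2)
Substitute d(n) = rⁿ and divide through by rⁿ⁻²: r² - 7r - 6 = 0
Discriminant: 7² + 4·6 = 73, not a perfect square, so by the quadratic formula r = (7 ± √73)/2.
General solution: d(n) = A·r₁ⁿ + B·r₂ⁿ where r₁,r₂ = (7 ± √73)/2

Characteristic: r² - 7r - 6 = 0, Roots: r = (7 ± √73)/2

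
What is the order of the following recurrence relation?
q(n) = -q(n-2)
The order is the largest lag k for which q(n-k) appears. Here the deepest term is q(n-2), so the order is 2.

Order 2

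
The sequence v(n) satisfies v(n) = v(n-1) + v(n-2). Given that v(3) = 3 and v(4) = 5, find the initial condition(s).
Work backwards using v(k) = v(k+2) - v(k+1):
v(2) = v(4) - v(3) = 5 - 3 = 2
v(1) = v(3) - v(2) = 3 - 2 = 1
v(0) = v(2) - v(1) = 2 - 1 = 1

v(0) = 1, v(1) = 1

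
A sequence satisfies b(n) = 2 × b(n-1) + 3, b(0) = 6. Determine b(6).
Computing step by step:
b(0) = 6
b(1) = 2 × 6 + 3 = 15
b(2) = 2 × 15 + 3 = 33
b(3) = 2 × 33 + 3 = 69
b(4) = 2 × 69 + 3 = 141
b(5) = 2 × 141 + 3 = 285
b(6) = 2 × 285 + 3 = 573

573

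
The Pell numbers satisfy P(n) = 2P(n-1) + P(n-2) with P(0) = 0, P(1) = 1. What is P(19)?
Computing the sequence terms:
0, 1, 2, 5, 12, 29, 70, 169, 408, 985, 2378, 5741, 13860, 33461, 80782, 195025, 470832, 1136689, 2744210, 6625109

6625109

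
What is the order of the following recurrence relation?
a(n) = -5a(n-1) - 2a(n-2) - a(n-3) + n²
The order is the largest lag k for which a(n-k) appears. Here the deepest term is a(n-3) (the n² term is non-homogeneous and does not affect the order), so the order is 3.

Order 3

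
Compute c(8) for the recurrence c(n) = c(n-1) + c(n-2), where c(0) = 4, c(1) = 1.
Computing the sequence terms:
4, 1, 5, 6, 11, 17, 28, 45, 73

73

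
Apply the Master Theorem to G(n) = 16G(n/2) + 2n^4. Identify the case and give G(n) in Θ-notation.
Master Theorem template: G(n) = a·G(n/b) + f(n).
Here: a=16, b=2, f(n)=2n^4
Compute log_b(a) = log_2(16) = 4.
f(n) = 2n^4 = Θ(n^4). Case 2: G(n) = Θ(n^4 log n).

Case 2: G(n) = Θ(n^4 log n)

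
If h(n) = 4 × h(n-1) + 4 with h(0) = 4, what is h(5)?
Computing step by step:
h(0) = 4
h(1) = 4 × 4 + 4 = 20
h(2) = 4 × 20 + 4 = 84
h(3) = 4 × 84 + 4 = 340
h(4) = 4 × 340 + 4 = 1364
h(5) = 4 × 1364 + 4 = 5460

5460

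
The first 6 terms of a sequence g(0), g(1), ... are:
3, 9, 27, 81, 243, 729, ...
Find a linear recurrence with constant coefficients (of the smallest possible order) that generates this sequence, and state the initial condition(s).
Look for the lowest-order linear relation among consecutive terms.
Observation: each term is 3× the previous.
Check at n=2: 3·9 = 27. ✓

g(n) = 3 × g(n-1), g(0) = 3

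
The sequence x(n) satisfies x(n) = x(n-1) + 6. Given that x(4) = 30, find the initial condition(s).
x(4) = x(0) + 4·6, so x(0) = 30 - 24 = 6.

x(0) = 6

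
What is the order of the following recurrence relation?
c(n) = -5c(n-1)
The order is the largest lag k for which c(n-k) appears. Here the deepest term is c(n-1), so the order is 1.

Order 1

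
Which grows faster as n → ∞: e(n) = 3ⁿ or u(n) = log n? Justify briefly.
Comparing growth rates:
Growth-rate hierarchy: log n ≺ any polynomial ≺ any exponential cⁿ (c>1) ≺ n! ≺ nⁿ.
exponential base 3 dominates logarithmic asymptotically.

e(n) grows faster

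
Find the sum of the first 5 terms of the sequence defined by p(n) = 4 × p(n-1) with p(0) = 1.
Computing the sequence terms: 1, 4, 16, 64, 256
Adding these values together:

341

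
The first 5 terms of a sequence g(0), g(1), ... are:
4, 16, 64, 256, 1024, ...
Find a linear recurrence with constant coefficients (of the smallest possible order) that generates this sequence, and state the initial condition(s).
Look for the lowest-order linear relation among consecutive terms.
Observation: each term is 4× the previous.
Check at n=2: 4·16 = 64. ✓

g(n) = 4 × g(n-1), g(0) = 4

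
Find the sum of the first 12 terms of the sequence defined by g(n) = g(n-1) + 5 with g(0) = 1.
Computing the sequence terms: 1, 6, 11, 16, 21, 26, 31, 36, 41, 46, 51, 56
Adding these values together:

342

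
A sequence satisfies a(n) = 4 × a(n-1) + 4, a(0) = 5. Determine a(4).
Computing step by step:
a(0) = 5
a(1) = 4 × 5 + 4 = 24
a(2) = 4 × 24 + 4 = 100
a(3) = 4 × 100 + 4 = 404
a(4) = 4 × 404 + 4 = 1620

1620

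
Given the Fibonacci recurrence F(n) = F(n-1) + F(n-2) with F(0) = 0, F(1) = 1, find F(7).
Computing the sequence terms:
0, 1, 1, 2, 3, 5, 8, 13

13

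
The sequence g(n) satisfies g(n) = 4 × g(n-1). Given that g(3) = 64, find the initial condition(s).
In general g(n) = 4ⁿ · g(0). At n = 3: g(0) = g(3) / 4^3 = 64 / 64 = 1.

g(0) = 1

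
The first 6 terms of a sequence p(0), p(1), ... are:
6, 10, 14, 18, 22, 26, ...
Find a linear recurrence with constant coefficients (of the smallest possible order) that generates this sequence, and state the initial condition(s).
Look for the lowest-order linear relation among consecutive terms.
Observation: consecutive differences are constant (= 4).
Check at n=2: 1·10 + 4 = 14. ✓

p(n) = p(n-1) + 4, p(0) = 6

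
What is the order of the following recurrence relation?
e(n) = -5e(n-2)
The order is the largest lag k for which e(n-k) appears. Here the deepest term is e(n-2), so the order is 2.

Order 2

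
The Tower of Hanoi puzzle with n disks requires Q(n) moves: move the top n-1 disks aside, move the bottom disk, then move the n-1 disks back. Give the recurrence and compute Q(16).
Moving n disks = move the top n-1 disks aside (Q(n-1) moves) + move the largest disk (1 move) + move the n-1 disks back on top (Q(n-1) moves), so Q(n) = 2Q(n-1) + 1, with Q(1) = 1 (a single disk takes one move).
First terms: 1, 3, 7, 15, 31, 63, … — each is one less than a power of 2. Indeed Q(n) + 1 = 2(Q(n-1) + 1) with Q(1) + 1 = 2, so Q(n) + 1 = 2ⁿ and Q(n) = 2ⁿ - 1.
Hence Q(16) = 2^16 - 1 = 65536 - 1 = 65535.

Q(n) = 2Q(n-1) + 1, Q(1) = 1; Q(16) = 65535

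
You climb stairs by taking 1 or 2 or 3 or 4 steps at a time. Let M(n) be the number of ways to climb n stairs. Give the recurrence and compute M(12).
Condition on the size of the last step (1 to 4): before it there were n-1, …, n-4 stairs climbed, and these cases are disjoint, so M(n) = M(n-1) + M(n-2) + M(n-3) + M(n-4) (order-4 linear recurrence).
Initial conditions by direct count (compositions of i into parts ≤ 4): M(1) = 1; M(2) = 2; M(3) = 4; M(4) = 8.
Iterating the recurrence: M(5) = 15, M(6) = 29, M(7) = 56, M(8) = 108, M(9) = 208, M(10) = 401, M(11) = 773, M(12) = 1490.

M(n) = M(n-1) + M(n-2) + M(n-3) + M(n-4), M(1) = 1, M(2) = 2, M(3) = 4, M(4) = 8; M(12) = 1490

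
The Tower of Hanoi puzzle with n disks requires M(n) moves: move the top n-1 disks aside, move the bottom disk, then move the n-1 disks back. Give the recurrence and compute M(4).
Moving n disks = move the top n-1 disks aside (M(n-1) moves) + move the largest disk (1 move) + move the n-1 disks back on top (M(n-1) moves), so M(n) = 2M(n-1) + 1, with M(1) = 1 (a single disk takes one move).
First terms: 1, 3, 7, 15, … — each is one less than a power of 2. Indeed M(n) + 1 = 2(M(n-1) + 1) with M(1) + 1 = 2, so M(n) + 1 = 2ⁿ and M(n) = 2ⁿ - 1.
Hence M(4) = 2^4 - 1 = 16 - 1 = 15.

M(n) = 2M(n-1) + 1, M(1) = 1; M(4) = 15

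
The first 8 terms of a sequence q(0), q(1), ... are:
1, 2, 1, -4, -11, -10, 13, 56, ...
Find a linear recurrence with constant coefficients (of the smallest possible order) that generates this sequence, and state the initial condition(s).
Look for the lowest-order linear relation among consecutive terms.
Observation: q(n) - 2·q(n-1) - (-3)·q(n-2) = 0 holds for the shown terms, and no order-1 relation q(n) = α·q(n-1) + β fits.
Check at n=3: 2·1 + (-3)·2 = -4. ✓

q(n) = 2q(n-1) - 3q(n-2), q(0) = 1, q(1) = 2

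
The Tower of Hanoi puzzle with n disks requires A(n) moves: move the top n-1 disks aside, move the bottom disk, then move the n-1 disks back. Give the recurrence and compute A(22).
Moving n disks = move the top n-1 disks aside (A(n-1) moves) + move the largest disk (1 move) + move the n-1 disks back on top (A(n-1) moves), so A(n) = 2A(n-1) + 1, with A(1) = 1 (a single disk takes one move).
First terms: 1, 3, 7, 15, 31, 63, … — each is one less than a power of 2. Indeed A(n) + 1 = 2(A(n-1) + 1) with A(1) + 1 = 2, so A(n) + 1 = 2ⁿ and A(n) = 2ⁿ - 1.
Hence A(22) = 2^22 - 1 = 4194304 - 1 = 4194303.

A(n) = 2A(n-1) + 1, A(1) = 1; A(22) = 4194303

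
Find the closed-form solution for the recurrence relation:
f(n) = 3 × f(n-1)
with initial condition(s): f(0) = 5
Recurrence: f(n) = 3 × f(n-1), initial: f(0) = 5.
Each term is 3 times the previous, so this is geometric with ratio 3. After n steps: f(n) = f(0)·3ⁿ = 5·3ⁿ.

f(n) = 5·3ⁿ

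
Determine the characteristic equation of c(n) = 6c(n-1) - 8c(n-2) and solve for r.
Substitute c(n) = rⁿ and divide through by rⁿ⁻²: r² - 6r + 8 = 0
Factor: (r - 4)(r - 2) = 0, so r = 4, 2.
General solution: c(n) = A·4ⁿ + B·2ⁿ

Characteristic: r² - 6r + 8 = 0, Roots: r = 4, 2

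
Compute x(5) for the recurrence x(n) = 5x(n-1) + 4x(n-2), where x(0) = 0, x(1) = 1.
Computing the sequence terms:
0, 1, 5, 29, 165, 941

941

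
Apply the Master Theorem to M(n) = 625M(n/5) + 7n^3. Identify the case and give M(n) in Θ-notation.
Master Theorem template: M(n) = a·M(n/b) + f(n).
Here: a=625, b=5, f(n)=7n^3
Compute log_b(a) = log_5(625) = 4.
f(n) = 7n^3 = O(n^(4-ε)) with ε = 1. Case 1: M(n) = Θ(n^log_b(a)) = Θ(n^4).

Case 1: M(n) = Θ(n^4)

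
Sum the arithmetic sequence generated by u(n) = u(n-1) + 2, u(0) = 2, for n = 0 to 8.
Computing the sequence terms: 2, 4, 6, 8, 10, 12, 14, 16, 18
Adding these values together:

90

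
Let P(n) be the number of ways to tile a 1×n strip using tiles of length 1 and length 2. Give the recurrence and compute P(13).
Condition on the last tile: it has length 1 (leaving a 1×(n-1) strip) or length 2 (leaving a 1×(n-2) strip), so P(n) = P(n-1) + P(n-2) (order-2 linear recurrence).
For 0 ≤ i < 2 only unit tiles fit, so P(i) = 1.
Iterating the recurrence: P(2) = 2, P(3) = 3, P(4) = 5, P(5) = 8, P(6) = 13, P(7) = 21, P(8) = 34, P(9) = 55, P(10) = 89, P(11) = 144, P(12) = 233, P(13) = 377.

P(n) = P(n-1) + P(n-2), with P(i) = 1 for 0 ≤ i < 2; P(13) = 377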